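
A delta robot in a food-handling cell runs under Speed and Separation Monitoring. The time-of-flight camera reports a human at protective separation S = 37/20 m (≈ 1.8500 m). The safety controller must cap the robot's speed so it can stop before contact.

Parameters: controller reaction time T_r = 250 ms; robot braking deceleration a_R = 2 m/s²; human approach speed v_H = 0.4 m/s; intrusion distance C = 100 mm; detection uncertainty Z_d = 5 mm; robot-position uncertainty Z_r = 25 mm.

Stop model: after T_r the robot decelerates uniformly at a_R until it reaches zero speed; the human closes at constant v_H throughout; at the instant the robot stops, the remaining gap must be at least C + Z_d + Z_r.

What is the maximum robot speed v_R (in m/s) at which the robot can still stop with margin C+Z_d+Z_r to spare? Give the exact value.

quadratic (1/4)·v² + (9/20)·v + (-81/50) = 0
  disc = (9/20)² − 4·(1/4)·(-81/50) = 729/400 ; √disc = 27/20
  v_R = (−(9/20) + 27/20) / (2·(1/4)) = 9/5 m/s
check:
braking lasts T_s = (9/5)/2 = 0.9000 s
robot covers v_R·T_r = 1.8000·0.2500 = 0.4500 m before braking
robot under decel: 1.8000²/(2·2.0000) = 0.8100 m
person approaches 0.4000·(0.2500+0.9000) = 0.4600 m
C+Z_d+Z_r = 0.1000+0.0050+0.0250 = 0.1300 m
sum ≈ 0.4500+0.8100+0.4600+0.1300 ≈ 1.8500 m = S ✓

v_R_max = 9/5 m/s = 1.8000 m/s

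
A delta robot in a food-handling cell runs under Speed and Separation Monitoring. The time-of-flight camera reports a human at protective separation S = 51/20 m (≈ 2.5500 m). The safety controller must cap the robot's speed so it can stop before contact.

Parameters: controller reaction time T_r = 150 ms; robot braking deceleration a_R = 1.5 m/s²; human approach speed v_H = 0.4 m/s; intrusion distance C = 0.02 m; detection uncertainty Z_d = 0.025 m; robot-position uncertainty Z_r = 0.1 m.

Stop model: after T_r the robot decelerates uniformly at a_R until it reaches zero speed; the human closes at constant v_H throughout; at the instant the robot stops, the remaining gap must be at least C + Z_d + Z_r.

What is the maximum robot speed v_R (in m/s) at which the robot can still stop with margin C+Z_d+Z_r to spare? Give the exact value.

v_R_max = 21/10 m/s = 2.1000 m/s

quadratic (1/3)·v² + (5/12)·v + (-469/200) = 0
  disc = (5/12)² − 4·(1/3)·(-469/200) = 11881/3600 ; √disc = 109/60
  v_R = (−(5/12) + 109/60) / (2·(1/3)) = 21/10 m/s
check:
T_s = v_R/a_R = (21/10)/(3/2) = 1.4000 s
reaction-phase robot travel = 2.1000·0.1500 = 0.3150 m
robot covers 2.1000·1.4000 − ½·1.5000·1.4000² = 1.4700 m while stopping
human closes 0.4000·1.5500 = 0.6200 m
margins: 0.0200+0.0250+0.1000 = 0.1450 m
sum ≈ 0.3150+1.4700+0.6200+0.1450 ≈ 2.5500 m = S ✓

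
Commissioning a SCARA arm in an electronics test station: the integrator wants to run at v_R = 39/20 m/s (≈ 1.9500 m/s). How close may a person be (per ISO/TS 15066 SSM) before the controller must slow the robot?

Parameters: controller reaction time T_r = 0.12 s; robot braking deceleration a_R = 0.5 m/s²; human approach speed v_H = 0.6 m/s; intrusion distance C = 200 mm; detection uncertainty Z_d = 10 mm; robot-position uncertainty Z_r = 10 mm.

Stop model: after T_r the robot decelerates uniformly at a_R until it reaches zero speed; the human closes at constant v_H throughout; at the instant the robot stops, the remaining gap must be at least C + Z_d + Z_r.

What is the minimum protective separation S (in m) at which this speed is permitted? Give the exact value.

S_min = 13337/2000 m = 6.6685 m

stop time T_s = (39/20)/(1/2) = 3.9000 s
robot in T_r: 1.9500·0.1200 = 0.2340 m
braking distance = 1.9500²/(2·0.5000) = 3.8025 m
human closes 0.6000·4.0200 = 2.4120 m
C+Z_d+Z_r = 0.2000+0.0100+0.0100 = 0.2200 m
S_min ≈ 0.2340+3.8025+2.4120+0.2200  ⇒  S_min = 13337/2000 m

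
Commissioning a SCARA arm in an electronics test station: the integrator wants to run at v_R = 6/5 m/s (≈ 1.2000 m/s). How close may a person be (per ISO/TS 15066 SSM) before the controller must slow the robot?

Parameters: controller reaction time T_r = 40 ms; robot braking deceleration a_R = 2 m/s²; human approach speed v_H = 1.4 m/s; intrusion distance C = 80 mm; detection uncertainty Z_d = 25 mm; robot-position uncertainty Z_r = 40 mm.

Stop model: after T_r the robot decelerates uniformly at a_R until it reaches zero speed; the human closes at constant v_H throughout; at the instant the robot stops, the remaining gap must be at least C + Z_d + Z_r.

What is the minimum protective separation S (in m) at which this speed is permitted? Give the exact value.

S_min = 1449/1000 m = 1.4490 m

stop time T_s = (6/5)/2 = 0.6000 s
robot covers v_R·T_r = 1.2000·0.0400 = 0.0480 m before braking
braking distance = 1.2000²/(2·2.0000) = 0.3600 m
human closes 1.4000·0.6400 = 0.8960 m
margins: 0.0800+0.0250+0.0400 = 0.1450 m
S_min ≈ 0.0480+0.3600+0.8960+0.1450  ⇒  S_min = 1449/1000 m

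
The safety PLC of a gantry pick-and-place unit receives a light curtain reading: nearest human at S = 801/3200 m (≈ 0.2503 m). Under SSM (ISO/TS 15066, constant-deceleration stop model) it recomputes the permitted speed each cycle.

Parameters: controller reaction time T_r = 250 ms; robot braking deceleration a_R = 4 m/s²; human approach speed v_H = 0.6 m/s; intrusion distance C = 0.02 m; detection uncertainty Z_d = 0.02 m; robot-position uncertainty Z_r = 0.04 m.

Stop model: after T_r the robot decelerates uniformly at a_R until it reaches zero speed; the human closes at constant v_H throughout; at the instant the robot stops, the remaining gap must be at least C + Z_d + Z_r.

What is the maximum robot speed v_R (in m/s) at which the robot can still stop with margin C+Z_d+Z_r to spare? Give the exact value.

at the boundary: (1/8)·v² + (2/5)·v + (-13/640) = 0
  disc = (2/5)² − 4·(1/8)·(-13/640) = 1089/6400 ; √disc = 33/80
  v_R = (−(2/5) + 33/80) / (2·(1/8)) = 1/20 m/s
check:
braking lasts T_s = (1/20)/4 = 0.0125 s
reaction-phase robot travel = 0.0500·0.2500 = 0.0125 m
braking distance = 0.0500²/(2·4.0000) = 0.0003 m
person approaches 0.6000·(0.2500+0.0125) = 0.1575 m
C+Z_d+Z_r = 0.0200+0.0200+0.0400 = 0.0800 m
sum ≈ 0.0125+0.0003+0.1575+0.0800 ≈ 0.2503 m = S ✓

v_R_max = 1/20 m/s = 0.0500 m/s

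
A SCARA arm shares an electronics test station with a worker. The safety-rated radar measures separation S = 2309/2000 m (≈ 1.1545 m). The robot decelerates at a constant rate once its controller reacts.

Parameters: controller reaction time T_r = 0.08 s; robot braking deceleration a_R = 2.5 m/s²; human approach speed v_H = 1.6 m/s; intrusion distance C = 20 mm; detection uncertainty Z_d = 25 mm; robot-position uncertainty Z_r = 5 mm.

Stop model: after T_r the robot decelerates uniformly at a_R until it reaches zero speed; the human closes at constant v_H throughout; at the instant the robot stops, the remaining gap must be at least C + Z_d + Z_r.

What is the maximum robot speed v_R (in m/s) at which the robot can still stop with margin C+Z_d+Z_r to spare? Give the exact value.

quadratic (1/5)·v² + (18/25)·v + (-1953/2000) = 0
  disc = (18/25)² − 4·(1/5)·(-1953/2000) = 3249/2500 ; √disc = 57/50
  v_R = (−(18/25) + 57/50) / (2·(1/5)) = 21/20 m/s
check:
braking lasts T_s = (21/20)/(5/2) = 0.4200 s
reaction-phase robot travel = 1.0500·0.0800 = 0.0840 m
braking distance = 1.0500²/(2·2.5000) = 0.2205 m
person approaches 1.6000·(0.0800+0.4200) = 0.8000 m
residual clearance needed = 0.0200+0.0250+0.0050 = 0.0500 m
sum ≈ 0.0840+0.2205+0.8000+0.0500 ≈ 1.1545 m = S ✓

v_R_max = 21/20 m/s = 1.0500 m/s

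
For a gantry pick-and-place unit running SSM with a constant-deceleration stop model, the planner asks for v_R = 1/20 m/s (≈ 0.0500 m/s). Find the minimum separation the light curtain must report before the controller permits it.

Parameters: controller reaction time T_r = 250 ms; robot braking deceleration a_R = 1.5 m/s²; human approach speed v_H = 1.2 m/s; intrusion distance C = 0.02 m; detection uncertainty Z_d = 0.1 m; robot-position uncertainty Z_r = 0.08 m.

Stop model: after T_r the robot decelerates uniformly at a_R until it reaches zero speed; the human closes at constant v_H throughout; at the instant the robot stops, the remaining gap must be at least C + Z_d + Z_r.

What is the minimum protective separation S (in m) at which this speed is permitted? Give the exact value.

S_min = 83/150 m = 0.5533 m

stop time T_s = (1/20)/(3/2) = 0.0333 s
reaction-phase robot travel = 0.0500·0.2500 = 0.0125 m
braking distance = 0.0500²/(2·1.5000) = 0.0008 m
human closes 1.2000·0.2833 = 0.3400 m
margins: 0.0200+0.1000+0.0800 = 0.2000 m
S_min ≈ 0.0125+0.0008+0.3400+0.2000  ⇒  S_min = 83/150 m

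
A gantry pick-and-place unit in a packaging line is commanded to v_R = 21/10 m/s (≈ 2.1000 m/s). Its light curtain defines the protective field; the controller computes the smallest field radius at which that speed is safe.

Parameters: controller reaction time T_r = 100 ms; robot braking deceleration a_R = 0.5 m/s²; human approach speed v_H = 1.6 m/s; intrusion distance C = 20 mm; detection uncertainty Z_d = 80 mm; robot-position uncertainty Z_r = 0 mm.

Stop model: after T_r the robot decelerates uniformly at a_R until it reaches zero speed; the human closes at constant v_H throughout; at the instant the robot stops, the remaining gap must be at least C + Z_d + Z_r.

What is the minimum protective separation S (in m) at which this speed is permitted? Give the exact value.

S_min = 58/5 m = 11.6000 m

T_s = v_R/a_R = (21/10)/(1/2) = 4.2000 s
robot in T_r: 2.1000·0.1000 = 0.2100 m
robot under decel: 2.1000²/(2·0.5000) = 4.4100 m
person approaches 1.6000·(0.1000+4.2000) = 6.8800 m
C+Z_d+Z_r = 0.0200+0.0800+0.0000 = 0.1000 m
S_min ≈ 0.2100+4.4100+6.8800+0.1000  ⇒  S_min = 58/5 m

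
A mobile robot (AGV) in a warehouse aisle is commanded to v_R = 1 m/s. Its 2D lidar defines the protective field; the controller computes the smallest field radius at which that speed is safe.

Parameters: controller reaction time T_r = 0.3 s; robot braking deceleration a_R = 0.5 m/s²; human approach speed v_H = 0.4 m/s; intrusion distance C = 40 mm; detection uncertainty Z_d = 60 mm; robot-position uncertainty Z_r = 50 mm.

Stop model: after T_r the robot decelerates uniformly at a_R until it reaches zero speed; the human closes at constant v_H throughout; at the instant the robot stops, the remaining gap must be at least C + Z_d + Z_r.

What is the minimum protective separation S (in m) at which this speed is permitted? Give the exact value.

stop time T_s = 1/(1/2) = 2.0000 s
robot in T_r: 1.0000·0.3000 = 0.3000 m
robot covers 1.0000·2.0000 − ½·0.5000·2.0000² = 1.0000 m while stopping
human over T_r+T_s: 0.4000·(0.3000+2.0000) = 0.9200 m
C+Z_d+Z_r = 0.0400+0.0600+0.0500 = 0.1500 m
S_min ≈ 0.3000+1.0000+0.9200+0.1500  ⇒  S_min = 237/100 m

S_min = 237/100 m = 2.3700 m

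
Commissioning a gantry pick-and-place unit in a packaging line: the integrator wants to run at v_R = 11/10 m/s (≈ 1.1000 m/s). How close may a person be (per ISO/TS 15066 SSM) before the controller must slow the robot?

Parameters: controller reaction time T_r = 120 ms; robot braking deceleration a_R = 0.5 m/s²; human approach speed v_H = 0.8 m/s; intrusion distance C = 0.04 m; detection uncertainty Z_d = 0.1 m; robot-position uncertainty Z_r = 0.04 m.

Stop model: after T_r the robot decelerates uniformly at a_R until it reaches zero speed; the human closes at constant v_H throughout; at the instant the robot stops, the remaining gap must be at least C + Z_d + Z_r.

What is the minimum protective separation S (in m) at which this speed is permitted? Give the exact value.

S_min = 1689/500 m = 3.3780 m

braking lasts T_s = (11/10)/(1/2) = 2.2000 s
reaction-phase robot travel = 1.1000·0.1200 = 0.1320 m
braking distance = 1.1000²/(2·0.5000) = 1.2100 m
human over T_r+T_s: 0.8000·(0.1200+2.2000) = 1.8560 m
residual clearance needed = 0.0400+0.1000+0.0400 = 0.1800 m
S_min ≈ 0.1320+1.2100+1.8560+0.1800  ⇒  S_min = 1689/500 m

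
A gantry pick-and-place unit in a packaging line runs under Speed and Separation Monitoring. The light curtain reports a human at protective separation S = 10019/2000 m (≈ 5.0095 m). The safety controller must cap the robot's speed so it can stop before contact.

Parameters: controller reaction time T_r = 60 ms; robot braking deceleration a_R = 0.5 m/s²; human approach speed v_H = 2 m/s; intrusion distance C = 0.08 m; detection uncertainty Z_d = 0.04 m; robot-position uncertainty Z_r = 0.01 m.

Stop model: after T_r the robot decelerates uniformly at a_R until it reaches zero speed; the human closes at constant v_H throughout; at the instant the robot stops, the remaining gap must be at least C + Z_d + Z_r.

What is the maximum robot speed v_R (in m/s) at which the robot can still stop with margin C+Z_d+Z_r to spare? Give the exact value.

collect terms ⇒ (1)·v_R² + (203/50)·v_R + (-9519/2000) = 0
  disc = (203/50)² − 4·(1)·(-9519/2000) = 22201/625 ; √disc = 149/25
  v_R = (−(203/50) + 149/25) / (2·(1)) = 19/20 m/s
check:
T_s = v_R/a_R = (19/20)/(1/2) = 1.9000 s
robot in T_r: 0.9500·0.0600 = 0.0570 m
robot under decel: 0.9500²/(2·0.5000) = 0.9025 m
human over T_r+T_s: 2.0000·(0.0600+1.9000) = 3.9200 m
margins: 0.0800+0.0400+0.0100 = 0.1300 m
sum ≈ 0.0570+0.9025+3.9200+0.1300 ≈ 5.0095 m = S ✓

v_R_max = 19/20 m/s = 0.9500 m/s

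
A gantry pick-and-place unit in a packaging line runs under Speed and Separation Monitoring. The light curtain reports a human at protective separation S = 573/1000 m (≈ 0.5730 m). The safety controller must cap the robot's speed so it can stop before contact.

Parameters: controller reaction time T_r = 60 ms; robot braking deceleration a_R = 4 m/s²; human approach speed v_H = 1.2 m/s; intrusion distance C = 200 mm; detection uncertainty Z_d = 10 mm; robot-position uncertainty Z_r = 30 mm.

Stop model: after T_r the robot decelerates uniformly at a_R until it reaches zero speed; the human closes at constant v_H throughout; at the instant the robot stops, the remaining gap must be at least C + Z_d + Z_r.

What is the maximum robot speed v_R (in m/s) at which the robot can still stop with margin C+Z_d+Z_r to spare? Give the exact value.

collect terms ⇒ (1/8)·v_R² + (9/25)·v_R + (-261/1000) = 0
  disc = (9/25)² − 4·(1/8)·(-261/1000) = 2601/10000 ; √disc = 51/100
  v_R = (−(9/25) + 51/100) / (2·(1/8)) = 3/5 m/s
check:
stop time T_s = (3/5)/4 = 0.1500 s
robot covers v_R·T_r = 0.6000·0.0600 = 0.0360 m before braking
robot under decel: 0.6000²/(2·4.0000) = 0.0450 m
person approaches 1.2000·(0.0600+0.1500) = 0.2520 m
C+Z_d+Z_r = 0.2000+0.0100+0.0300 = 0.2400 m
sum ≈ 0.0360+0.0450+0.2520+0.2400 ≈ 0.5730 m = S ✓

v_R_max = 3/5 m/s = 0.6000 m/s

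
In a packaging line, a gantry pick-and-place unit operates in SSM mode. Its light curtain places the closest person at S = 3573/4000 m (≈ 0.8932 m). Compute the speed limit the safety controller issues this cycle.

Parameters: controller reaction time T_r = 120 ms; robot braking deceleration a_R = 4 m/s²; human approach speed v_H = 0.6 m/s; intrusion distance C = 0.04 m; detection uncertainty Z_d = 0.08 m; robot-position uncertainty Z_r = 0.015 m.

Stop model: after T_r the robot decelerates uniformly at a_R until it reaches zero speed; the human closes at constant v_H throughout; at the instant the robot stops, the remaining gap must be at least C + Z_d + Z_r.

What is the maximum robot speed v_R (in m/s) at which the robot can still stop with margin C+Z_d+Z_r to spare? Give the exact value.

v_R_max = 3/2 m/s = 1.5000 m/s

collect terms ⇒ (1/8)·v_R² + (27/100)·v_R + (-549/800) = 0
  disc = (27/100)² − 4·(1/8)·(-549/800) = 16641/40000 ; √disc = 129/200
  v_R = (−(27/100) + 129/200) / (2·(1/8)) = 3/2 m/s
check:
stop time T_s = (3/2)/4 = 0.3750 s
reaction-phase robot travel = 1.5000·0.1200 = 0.1800 m
robot under decel: 1.5000²/(2·4.0000) = 0.2812 m
human over T_r+T_s: 0.6000·(0.1200+0.3750) = 0.2970 m
margins: 0.0400+0.0800+0.0150 = 0.1350 m
sum ≈ 0.1800+0.2812+0.2970+0.1350 ≈ 0.8932 m = S ✓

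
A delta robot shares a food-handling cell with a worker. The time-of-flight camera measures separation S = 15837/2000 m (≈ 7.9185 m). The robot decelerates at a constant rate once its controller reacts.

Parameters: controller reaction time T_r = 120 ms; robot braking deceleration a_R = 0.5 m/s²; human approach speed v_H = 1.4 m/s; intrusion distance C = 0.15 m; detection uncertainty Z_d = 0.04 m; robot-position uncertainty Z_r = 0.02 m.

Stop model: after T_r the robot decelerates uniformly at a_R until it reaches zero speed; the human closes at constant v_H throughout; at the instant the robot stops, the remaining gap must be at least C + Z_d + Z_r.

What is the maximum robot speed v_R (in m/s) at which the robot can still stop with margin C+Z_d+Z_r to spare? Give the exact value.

collect terms ⇒ (1)·v_R² + (73/25)·v_R + (-15081/2000) = 0
  disc = (73/25)² − 4·(1)·(-15081/2000) = 96721/2500 ; √disc = 311/50
  v_R = (−(73/25) + 311/50) / (2·(1)) = 33/20 m/s
check:
T_s = v_R/a_R = (33/20)/(1/2) = 3.3000 s
robot covers v_R·T_r = 1.6500·0.1200 = 0.1980 m before braking
braking distance = 1.6500²/(2·0.5000) = 2.7225 m
person approaches 1.4000·(0.1200+3.3000) = 4.7880 m
residual clearance needed = 0.1500+0.0400+0.0200 = 0.2100 m
sum ≈ 0.1980+2.7225+4.7880+0.2100 ≈ 7.9185 m = S ✓

v_R_max = 33/20 m/s = 1.6500 m/s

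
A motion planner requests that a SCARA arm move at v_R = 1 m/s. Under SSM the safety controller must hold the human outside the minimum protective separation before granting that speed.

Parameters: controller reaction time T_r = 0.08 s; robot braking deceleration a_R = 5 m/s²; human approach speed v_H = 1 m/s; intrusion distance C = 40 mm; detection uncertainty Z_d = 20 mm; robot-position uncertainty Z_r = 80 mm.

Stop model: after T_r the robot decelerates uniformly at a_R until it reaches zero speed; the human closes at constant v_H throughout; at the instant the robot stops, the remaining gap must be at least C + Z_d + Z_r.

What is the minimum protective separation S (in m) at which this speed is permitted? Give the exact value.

T_s = v_R/a_R = 1/5 = 0.2000 s
robot covers v_R·T_r = 1.0000·0.0800 = 0.0800 m before braking
robot covers 1.0000·0.2000 − ½·5.0000·0.2000² = 0.1000 m while stopping
human over T_r+T_s: 1.0000·(0.0800+0.2000) = 0.2800 m
C+Z_d+Z_r = 0.0400+0.0200+0.0800 = 0.1400 m
S_min ≈ 0.0800+0.1000+0.2800+0.1400  ⇒  S_min = 3/5 m

S_min = 3/5 m = 0.6000 m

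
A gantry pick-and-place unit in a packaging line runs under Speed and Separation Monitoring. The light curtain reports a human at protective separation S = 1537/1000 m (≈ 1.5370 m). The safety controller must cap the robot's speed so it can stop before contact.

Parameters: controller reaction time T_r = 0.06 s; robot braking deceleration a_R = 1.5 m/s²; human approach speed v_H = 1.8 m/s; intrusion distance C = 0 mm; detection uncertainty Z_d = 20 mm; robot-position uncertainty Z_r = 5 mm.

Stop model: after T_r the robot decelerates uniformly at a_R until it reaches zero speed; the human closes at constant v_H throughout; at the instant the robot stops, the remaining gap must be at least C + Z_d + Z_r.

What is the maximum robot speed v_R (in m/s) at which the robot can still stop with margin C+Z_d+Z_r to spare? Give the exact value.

v_R_max = 9/10 m/s = 0.9000 m/s

at the boundary: (1/3)·v² + (63/50)·v + (-351/250) = 0
  disc = (63/50)² − 4·(1/3)·(-351/250) = 8649/2500 ; √disc = 93/50
  v_R = (−(63/50) + 93/50) / (2·(1/3)) = 9/10 m/s
check:
T_s = v_R/a_R = (9/10)/(3/2) = 0.6000 s
robot covers v_R·T_r = 0.9000·0.0600 = 0.0540 m before braking
robot covers 0.9000·0.6000 − ½·1.5000·0.6000² = 0.2700 m while stopping
person approaches 1.8000·(0.0600+0.6000) = 1.1880 m
margins: 0.0000+0.0200+0.0050 = 0.0250 m
sum ≈ 0.0540+0.2700+1.1880+0.0250 ≈ 1.5370 m = S ✓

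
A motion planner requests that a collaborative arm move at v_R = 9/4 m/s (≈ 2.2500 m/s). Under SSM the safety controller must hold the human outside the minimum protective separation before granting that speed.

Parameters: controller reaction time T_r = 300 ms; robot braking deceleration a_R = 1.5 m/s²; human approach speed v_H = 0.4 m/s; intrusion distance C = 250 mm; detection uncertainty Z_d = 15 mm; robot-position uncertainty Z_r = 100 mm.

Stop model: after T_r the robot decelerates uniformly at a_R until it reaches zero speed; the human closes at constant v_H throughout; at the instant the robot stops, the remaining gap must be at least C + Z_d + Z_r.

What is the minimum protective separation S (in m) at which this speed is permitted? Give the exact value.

stop time T_s = (9/4)/(3/2) = 1.5000 s
reaction-phase robot travel = 2.2500·0.3000 = 0.6750 m
robot under decel: 2.2500²/(2·1.5000) = 1.6875 m
person approaches 0.4000·(0.3000+1.5000) = 0.7200 m
margins: 0.2500+0.0150+0.1000 = 0.3650 m
S_min ≈ 0.6750+1.6875+0.7200+0.3650  ⇒  S_min = 1379/400 m

S_min = 1379/400 m = 3.4475 m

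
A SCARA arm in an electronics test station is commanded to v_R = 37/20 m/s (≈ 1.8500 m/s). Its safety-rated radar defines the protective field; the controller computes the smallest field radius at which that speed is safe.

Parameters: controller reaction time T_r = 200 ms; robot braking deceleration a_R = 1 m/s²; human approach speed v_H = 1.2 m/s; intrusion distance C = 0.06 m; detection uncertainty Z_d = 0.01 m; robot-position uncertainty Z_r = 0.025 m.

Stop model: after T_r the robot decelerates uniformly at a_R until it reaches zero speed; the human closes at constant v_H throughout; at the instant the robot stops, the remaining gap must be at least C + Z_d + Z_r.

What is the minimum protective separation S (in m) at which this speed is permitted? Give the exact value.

S_min = 3709/800 m = 4.6363 m

stop time T_s = (37/20)/1 = 1.8500 s
robot covers v_R·T_r = 1.8500·0.2000 = 0.3700 m before braking
robot covers 1.8500·1.8500 − ½·1.0000·1.8500² = 1.7112 m while stopping
human closes 1.2000·2.0500 = 2.4600 m
margins: 0.0600+0.0100+0.0250 = 0.0950 m
S_min ≈ 0.3700+1.7112+2.4600+0.0950  ⇒  S_min = 3709/800 m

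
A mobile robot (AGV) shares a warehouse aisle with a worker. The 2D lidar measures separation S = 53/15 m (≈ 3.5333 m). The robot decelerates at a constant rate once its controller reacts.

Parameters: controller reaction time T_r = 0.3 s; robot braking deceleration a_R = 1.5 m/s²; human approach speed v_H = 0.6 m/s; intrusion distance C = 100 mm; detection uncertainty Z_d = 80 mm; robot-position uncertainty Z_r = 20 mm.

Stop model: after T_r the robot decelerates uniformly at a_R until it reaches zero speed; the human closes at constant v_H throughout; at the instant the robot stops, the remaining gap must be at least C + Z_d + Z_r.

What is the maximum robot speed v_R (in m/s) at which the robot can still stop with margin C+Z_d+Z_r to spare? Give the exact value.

v_R_max = 11/5 m/s = 2.2000 m/s

quadratic (1/3)·v² + (7/10)·v + (-473/150) = 0
  disc = (7/10)² − 4·(1/3)·(-473/150) = 169/36 ; √disc = 13/6
  v_R = (−(7/10) + 13/6) / (2·(1/3)) = 11/5 m/s
check:
T_s = v_R/a_R = (11/5)/(3/2) = 1.4667 s
robot covers v_R·T_r = 2.2000·0.3000 = 0.6600 m before braking
braking distance = 2.2000²/(2·1.5000) = 1.6133 m
human closes 0.6000·1.7667 = 1.0600 m
residual clearance needed = 0.1000+0.0800+0.0200 = 0.2000 m
sum ≈ 0.6600+1.6133+1.0600+0.2000 ≈ 3.5333 m = S ✓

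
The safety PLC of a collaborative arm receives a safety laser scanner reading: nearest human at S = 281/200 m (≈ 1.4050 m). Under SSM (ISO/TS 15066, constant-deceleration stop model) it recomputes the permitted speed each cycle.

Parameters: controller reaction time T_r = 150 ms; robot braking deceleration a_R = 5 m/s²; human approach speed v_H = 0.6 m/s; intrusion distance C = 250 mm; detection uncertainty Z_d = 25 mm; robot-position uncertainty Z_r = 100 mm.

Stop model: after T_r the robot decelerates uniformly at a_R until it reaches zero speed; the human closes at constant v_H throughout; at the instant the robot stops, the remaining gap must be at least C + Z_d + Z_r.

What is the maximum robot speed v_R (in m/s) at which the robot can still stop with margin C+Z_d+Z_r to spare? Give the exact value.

collect terms ⇒ (1/10)·v_R² + (27/100)·v_R + (-47/50) = 0
  disc = (27/100)² − 4·(1/10)·(-47/50) = 4489/10000 ; √disc = 67/100
  v_R = (−(27/100) + 67/100) / (2·(1/10)) = 2 m/s
check:
T_s = v_R/a_R = 2/5 = 0.4000 s
robot covers v_R·T_r = 2.0000·0.1500 = 0.3000 m before braking
braking distance = 2.0000²/(2·5.0000) = 0.4000 m
person approaches 0.6000·(0.1500+0.4000) = 0.3300 m
margins: 0.2500+0.0250+0.1000 = 0.3750 m
sum ≈ 0.3000+0.4000+0.3300+0.3750 ≈ 1.4050 m = S ✓

v_R_max = 2 m/s = 2.0000 m/s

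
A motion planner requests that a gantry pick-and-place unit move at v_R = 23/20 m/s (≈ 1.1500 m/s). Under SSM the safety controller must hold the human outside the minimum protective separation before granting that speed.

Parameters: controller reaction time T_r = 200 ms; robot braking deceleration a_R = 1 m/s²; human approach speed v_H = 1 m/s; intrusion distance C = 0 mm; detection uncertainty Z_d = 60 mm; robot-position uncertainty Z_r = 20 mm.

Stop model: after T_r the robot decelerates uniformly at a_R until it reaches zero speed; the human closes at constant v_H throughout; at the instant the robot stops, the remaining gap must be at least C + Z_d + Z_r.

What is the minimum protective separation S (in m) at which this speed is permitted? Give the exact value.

braking lasts T_s = (23/20)/1 = 1.1500 s
robot covers v_R·T_r = 1.1500·0.2000 = 0.2300 m before braking
braking distance = 1.1500²/(2·1.0000) = 0.6613 m
person approaches 1.0000·(0.2000+1.1500) = 1.3500 m
C+Z_d+Z_r = 0.0000+0.0600+0.0200 = 0.0800 m
S_min ≈ 0.2300+0.6613+1.3500+0.0800  ⇒  S_min = 1857/800 m

S_min = 1857/800 m = 2.3213 m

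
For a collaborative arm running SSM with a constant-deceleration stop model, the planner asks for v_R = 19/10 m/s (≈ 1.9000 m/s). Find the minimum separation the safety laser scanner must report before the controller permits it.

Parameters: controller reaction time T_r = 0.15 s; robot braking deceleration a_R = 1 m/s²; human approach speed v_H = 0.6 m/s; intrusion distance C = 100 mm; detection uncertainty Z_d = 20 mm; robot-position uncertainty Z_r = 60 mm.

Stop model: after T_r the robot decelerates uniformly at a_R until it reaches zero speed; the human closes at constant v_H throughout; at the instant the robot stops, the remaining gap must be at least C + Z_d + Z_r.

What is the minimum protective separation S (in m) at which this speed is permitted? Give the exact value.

stop time T_s = (19/10)/1 = 1.9000 s
reaction-phase robot travel = 1.9000·0.1500 = 0.2850 m
robot covers 1.9000·1.9000 − ½·1.0000·1.9000² = 1.8050 m while stopping
person approaches 0.6000·(0.1500+1.9000) = 1.2300 m
margins: 0.1000+0.0200+0.0600 = 0.1800 m
S_min ≈ 0.2850+1.8050+1.2300+0.1800  ⇒  S_min = 7/2 m

S_min = 7/2 m = 3.5000 m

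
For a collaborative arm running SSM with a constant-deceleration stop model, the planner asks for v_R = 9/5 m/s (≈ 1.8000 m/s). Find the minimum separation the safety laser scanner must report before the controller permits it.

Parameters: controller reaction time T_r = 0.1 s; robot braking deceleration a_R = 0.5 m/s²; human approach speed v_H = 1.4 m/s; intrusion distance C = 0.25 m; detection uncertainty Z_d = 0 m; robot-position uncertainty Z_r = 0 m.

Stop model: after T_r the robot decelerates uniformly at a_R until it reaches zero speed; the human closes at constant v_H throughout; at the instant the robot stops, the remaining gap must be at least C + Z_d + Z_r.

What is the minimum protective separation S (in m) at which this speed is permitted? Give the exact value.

S_min = 177/20 m = 8.8500 m

T_s = v_R/a_R = (9/5)/(1/2) = 3.6000 s
reaction-phase robot travel = 1.8000·0.1000 = 0.1800 m
robot covers 1.8000·3.6000 − ½·0.5000·3.6000² = 3.2400 m while stopping
person approaches 1.4000·(0.1000+3.6000) = 5.1800 m
margins: 0.2500+0.0000+0.0000 = 0.2500 m
S_min ≈ 0.1800+3.2400+5.1800+0.2500  ⇒  S_min = 177/20 m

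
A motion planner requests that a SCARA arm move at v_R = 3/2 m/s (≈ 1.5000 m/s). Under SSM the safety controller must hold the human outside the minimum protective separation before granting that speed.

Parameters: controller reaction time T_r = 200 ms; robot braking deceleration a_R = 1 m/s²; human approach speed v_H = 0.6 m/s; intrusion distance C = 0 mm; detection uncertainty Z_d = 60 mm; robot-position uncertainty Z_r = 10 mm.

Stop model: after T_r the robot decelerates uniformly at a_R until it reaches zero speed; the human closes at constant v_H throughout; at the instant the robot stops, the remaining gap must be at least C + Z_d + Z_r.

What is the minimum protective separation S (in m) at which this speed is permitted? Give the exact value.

S_min = 503/200 m = 2.5150 m

braking lasts T_s = (3/2)/1 = 1.5000 s
reaction-phase robot travel = 1.5000·0.2000 = 0.3000 m
robot under decel: 1.5000²/(2·1.0000) = 1.1250 m
human closes 0.6000·1.7000 = 1.0200 m
residual clearance needed = 0.0000+0.0600+0.0100 = 0.0700 m
S_min ≈ 0.3000+1.1250+1.0200+0.0700  ⇒  S_min = 503/200 m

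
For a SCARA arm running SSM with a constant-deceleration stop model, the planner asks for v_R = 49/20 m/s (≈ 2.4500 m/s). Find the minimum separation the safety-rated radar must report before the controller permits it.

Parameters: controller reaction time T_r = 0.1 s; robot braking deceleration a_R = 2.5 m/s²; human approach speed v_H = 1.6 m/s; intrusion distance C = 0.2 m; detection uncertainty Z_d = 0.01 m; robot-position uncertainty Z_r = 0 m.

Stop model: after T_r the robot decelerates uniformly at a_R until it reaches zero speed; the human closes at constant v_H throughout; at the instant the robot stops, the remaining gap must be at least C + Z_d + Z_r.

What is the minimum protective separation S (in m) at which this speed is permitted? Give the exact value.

S_min = 6767/2000 m = 3.3835 m

stop time T_s = (49/20)/(5/2) = 0.9800 s
robot covers v_R·T_r = 2.4500·0.1000 = 0.2450 m before braking
robot under decel: 2.4500²/(2·2.5000) = 1.2005 m
human over T_r+T_s: 1.6000·(0.1000+0.9800) = 1.7280 m
residual clearance needed = 0.2000+0.0100+0.0000 = 0.2100 m
S_min ≈ 0.2450+1.2005+1.7280+0.2100  ⇒  S_min = 6767/2000 m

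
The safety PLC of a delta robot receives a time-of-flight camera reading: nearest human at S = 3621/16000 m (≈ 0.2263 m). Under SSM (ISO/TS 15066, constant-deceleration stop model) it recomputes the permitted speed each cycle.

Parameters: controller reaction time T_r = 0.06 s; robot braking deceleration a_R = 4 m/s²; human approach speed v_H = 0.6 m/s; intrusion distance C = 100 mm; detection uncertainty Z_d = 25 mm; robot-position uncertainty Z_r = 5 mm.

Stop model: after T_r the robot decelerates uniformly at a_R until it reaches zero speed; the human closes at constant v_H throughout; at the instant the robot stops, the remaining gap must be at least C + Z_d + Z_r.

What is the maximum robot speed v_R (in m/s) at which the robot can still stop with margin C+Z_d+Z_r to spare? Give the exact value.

v_R_max = 1/4 m/s = 0.2500 m/s

collect terms ⇒ (1/8)·v_R² + (21/100)·v_R + (-193/3200) = 0
  disc = (21/100)² − 4·(1/8)·(-193/3200) = 11881/160000 ; √disc = 109/400
  v_R = (−(21/100) + 109/400) / (2·(1/8)) = 1/4 m/s
check:
stop time T_s = (1/4)/4 = 0.0625 s
robot in T_r: 0.2500·0.0600 = 0.0150 m
robot under decel: 0.2500²/(2·4.0000) = 0.0078 m
person approaches 0.6000·(0.0600+0.0625) = 0.0735 m
margins: 0.1000+0.0250+0.0050 = 0.1300 m
sum ≈ 0.0150+0.0078+0.0735+0.1300 ≈ 0.2263 m = S ✓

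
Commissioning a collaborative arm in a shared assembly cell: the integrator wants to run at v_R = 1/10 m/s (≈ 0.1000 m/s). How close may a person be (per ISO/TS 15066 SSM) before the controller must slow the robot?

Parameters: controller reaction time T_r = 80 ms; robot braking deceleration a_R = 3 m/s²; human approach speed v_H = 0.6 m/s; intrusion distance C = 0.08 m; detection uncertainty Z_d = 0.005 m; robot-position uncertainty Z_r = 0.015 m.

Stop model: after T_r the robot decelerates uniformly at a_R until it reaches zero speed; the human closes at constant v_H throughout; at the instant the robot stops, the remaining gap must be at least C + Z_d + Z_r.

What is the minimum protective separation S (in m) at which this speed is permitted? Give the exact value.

S_min = 533/3000 m = 0.1777 m

braking lasts T_s = (1/10)/3 = 0.0333 s
robot covers v_R·T_r = 0.1000·0.0800 = 0.0080 m before braking
braking distance = 0.1000²/(2·3.0000) = 0.0017 m
human over T_r+T_s: 0.6000·(0.0800+0.0333) = 0.0680 m
C+Z_d+Z_r = 0.0800+0.0050+0.0150 = 0.1000 m
S_min ≈ 0.0080+0.0017+0.0680+0.1000  ⇒  S_min = 533/3000 m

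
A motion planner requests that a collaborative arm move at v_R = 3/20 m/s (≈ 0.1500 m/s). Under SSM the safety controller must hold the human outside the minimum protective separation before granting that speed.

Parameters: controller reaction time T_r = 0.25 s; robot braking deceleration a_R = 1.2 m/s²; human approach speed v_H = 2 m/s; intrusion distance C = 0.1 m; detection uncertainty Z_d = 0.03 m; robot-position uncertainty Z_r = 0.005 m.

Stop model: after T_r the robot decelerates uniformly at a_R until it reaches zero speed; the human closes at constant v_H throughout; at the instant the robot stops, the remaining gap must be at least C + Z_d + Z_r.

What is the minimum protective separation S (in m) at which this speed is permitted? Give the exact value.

S_min = 1491/1600 m = 0.9319 m

stop time T_s = (3/20)/(6/5) = 0.1250 s
reaction-phase robot travel = 0.1500·0.2500 = 0.0375 m
robot covers 0.1500·0.1250 − ½·1.2000·0.1250² = 0.0094 m while stopping
person approaches 2.0000·(0.2500+0.1250) = 0.7500 m
C+Z_d+Z_r = 0.1000+0.0300+0.0050 = 0.1350 m
S_min ≈ 0.0375+0.0094+0.7500+0.1350  ⇒  S_min = 1491/1600 m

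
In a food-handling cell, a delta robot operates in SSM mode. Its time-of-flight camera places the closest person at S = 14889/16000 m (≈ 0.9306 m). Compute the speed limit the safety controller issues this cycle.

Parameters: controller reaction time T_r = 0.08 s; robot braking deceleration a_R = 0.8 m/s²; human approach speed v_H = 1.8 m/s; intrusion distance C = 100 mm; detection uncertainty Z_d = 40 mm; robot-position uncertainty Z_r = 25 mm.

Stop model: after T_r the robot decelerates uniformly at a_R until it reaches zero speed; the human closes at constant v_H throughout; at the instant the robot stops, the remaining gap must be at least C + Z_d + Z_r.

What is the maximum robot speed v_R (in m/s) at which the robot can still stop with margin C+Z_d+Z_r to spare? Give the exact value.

v_R_max = 1/4 m/s = 0.2500 m/s

at the boundary: (5/8)·v² + (233/100)·v + (-1989/3200) = 0
  disc = (233/100)² − 4·(5/8)·(-1989/3200) = 1117249/160000 ; √disc = 1057/400
  v_R = (−(233/100) + 1057/400) / (2·(5/8)) = 1/4 m/s
check:
stop time T_s = (1/4)/(4/5) = 0.3125 s
robot in T_r: 0.2500·0.0800 = 0.0200 m
robot under decel: 0.2500²/(2·0.8000) = 0.0391 m
human over T_r+T_s: 1.8000·(0.0800+0.3125) = 0.7065 m
C+Z_d+Z_r = 0.1000+0.0400+0.0250 = 0.1650 m
sum ≈ 0.0200+0.0391+0.7065+0.1650 ≈ 0.9306 m = S ✓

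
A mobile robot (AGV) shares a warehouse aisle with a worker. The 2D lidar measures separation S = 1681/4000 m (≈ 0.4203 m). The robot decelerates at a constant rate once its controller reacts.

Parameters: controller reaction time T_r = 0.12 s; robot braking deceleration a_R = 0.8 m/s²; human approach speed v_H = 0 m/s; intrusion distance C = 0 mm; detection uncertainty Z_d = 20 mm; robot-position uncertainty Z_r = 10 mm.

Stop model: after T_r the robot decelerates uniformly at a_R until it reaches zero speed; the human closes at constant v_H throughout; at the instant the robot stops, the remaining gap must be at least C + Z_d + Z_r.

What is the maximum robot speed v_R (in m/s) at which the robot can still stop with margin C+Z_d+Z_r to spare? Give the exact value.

v_R_max = 7/10 m/s = 0.7000 m/s

collect terms ⇒ (5/8)·v_R² + (3/25)·v_R + (-1561/4000) = 0
  disc = (3/25)² − 4·(5/8)·(-1561/4000) = 39601/40000 ; √disc = 199/200
  v_R = (−(3/25) + 199/200) / (2·(5/8)) = 7/10 m/s
check:
T_s = v_R/a_R = (7/10)/(4/5) = 0.8750 s
robot covers v_R·T_r = 0.7000·0.1200 = 0.0840 m before braking
braking distance = 0.7000²/(2·0.8000) = 0.3063 m
human over T_r+T_s: 0.0000·(0.1200+0.8750) = 0.0000 m
C+Z_d+Z_r = 0.0000+0.0200+0.0100 = 0.0300 m
sum ≈ 0.0840+0.3063+0.0000+0.0300 ≈ 0.4203 m = S ✓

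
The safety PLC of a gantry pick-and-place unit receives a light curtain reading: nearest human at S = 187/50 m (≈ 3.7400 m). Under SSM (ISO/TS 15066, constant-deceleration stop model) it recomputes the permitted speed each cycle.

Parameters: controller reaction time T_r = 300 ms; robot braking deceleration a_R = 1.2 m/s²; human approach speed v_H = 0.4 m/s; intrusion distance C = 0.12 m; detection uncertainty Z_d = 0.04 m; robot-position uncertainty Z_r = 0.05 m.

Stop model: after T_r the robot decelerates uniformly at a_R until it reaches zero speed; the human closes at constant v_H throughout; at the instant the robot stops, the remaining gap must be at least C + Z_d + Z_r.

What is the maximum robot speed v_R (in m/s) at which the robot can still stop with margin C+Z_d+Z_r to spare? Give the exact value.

v_R_max = 11/5 m/s = 2.2000 m/s

at the boundary: (5/12)·v² + (19/30)·v + (-341/100) = 0
  disc = (19/30)² − 4·(5/12)·(-341/100) = 1369/225 ; √disc = 37/15
  v_R = (−(19/30) + 37/15) / (2·(5/12)) = 11/5 m/s
check:
stop time T_s = (11/5)/(6/5) = 1.8333 s
robot covers v_R·T_r = 2.2000·0.3000 = 0.6600 m before braking
braking distance = 2.2000²/(2·1.2000) = 2.0167 m
human closes 0.4000·2.1333 = 0.8533 m
C+Z_d+Z_r = 0.1200+0.0400+0.0500 = 0.2100 m
sum ≈ 0.6600+2.0167+0.8533+0.2100 ≈ 3.7400 m = S ✓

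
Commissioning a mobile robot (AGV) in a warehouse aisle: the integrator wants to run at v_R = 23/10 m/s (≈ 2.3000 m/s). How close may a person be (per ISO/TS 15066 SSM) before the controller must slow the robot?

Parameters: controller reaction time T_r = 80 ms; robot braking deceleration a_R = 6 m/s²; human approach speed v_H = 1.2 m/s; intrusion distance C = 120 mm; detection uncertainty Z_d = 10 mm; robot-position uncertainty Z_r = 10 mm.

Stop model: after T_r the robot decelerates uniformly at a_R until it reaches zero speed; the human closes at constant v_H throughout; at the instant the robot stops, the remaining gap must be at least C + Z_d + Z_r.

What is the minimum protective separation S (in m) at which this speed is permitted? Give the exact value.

stop time T_s = (23/10)/6 = 0.3833 s
robot covers v_R·T_r = 2.3000·0.0800 = 0.1840 m before braking
braking distance = 2.3000²/(2·6.0000) = 0.4408 m
human closes 1.2000·0.4633 = 0.5560 m
C+Z_d+Z_r = 0.1200+0.0100+0.0100 = 0.1400 m
S_min ≈ 0.1840+0.4408+0.5560+0.1400  ⇒  S_min = 317/240 m

S_min = 317/240 m = 1.3208 m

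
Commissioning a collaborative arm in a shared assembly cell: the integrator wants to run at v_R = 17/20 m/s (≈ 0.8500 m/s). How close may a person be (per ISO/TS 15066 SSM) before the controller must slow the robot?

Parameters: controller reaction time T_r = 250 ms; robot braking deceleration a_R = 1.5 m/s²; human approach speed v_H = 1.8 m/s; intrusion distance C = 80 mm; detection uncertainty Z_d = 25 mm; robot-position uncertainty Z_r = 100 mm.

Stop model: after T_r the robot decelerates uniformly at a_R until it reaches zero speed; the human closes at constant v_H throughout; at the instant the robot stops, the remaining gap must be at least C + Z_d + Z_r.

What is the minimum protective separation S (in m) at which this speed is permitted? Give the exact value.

T_s = v_R/a_R = (17/20)/(3/2) = 0.5667 s
reaction-phase robot travel = 0.8500·0.2500 = 0.2125 m
robot covers 0.8500·0.5667 − ½·1.5000·0.5667² = 0.2408 m while stopping
human closes 1.8000·0.8167 = 1.4700 m
margins: 0.0800+0.0250+0.1000 = 0.2050 m
S_min ≈ 0.2125+0.2408+1.4700+0.2050  ⇒  S_min = 1277/600 m

S_min = 1277/600 m = 2.1283 m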